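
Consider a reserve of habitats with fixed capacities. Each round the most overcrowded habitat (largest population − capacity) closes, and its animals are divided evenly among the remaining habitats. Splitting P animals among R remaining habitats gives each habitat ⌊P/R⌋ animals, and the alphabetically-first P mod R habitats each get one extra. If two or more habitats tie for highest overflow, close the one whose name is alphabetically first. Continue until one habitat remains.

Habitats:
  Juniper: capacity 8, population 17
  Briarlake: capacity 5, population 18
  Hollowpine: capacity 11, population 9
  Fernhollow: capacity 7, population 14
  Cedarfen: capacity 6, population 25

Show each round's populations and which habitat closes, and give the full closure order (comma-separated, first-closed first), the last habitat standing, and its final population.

Round 1: Briarlake=18 Cedarfen=25 Fernhollow=14 Hollowpine=9 Juniper=17 → close Cedarfen (overflow 19)
  25÷4 = 6 each, +1 to first 1
Round 2: Briarlake=25 Fernhollow=20 Hollowpine=15 Juniper=23 → close Briarlake (overflow 20)
  25÷3 = 8 each, +1 to first 1
Round 3: Fernhollow=29 Hollowpine=23 Juniper=31 → close Juniper (overflow 23)
  31÷2 = 15 each, +1 to first 1
Round 4: Fernhollow=45 Hollowpine=38 → close Fernhollow (overflow 38)
  45÷1 = 45 each, +1 to first 0

Closure order: Cedarfen, Briarlake, Juniper, Fernhollow
Last habitat: Hollowpine with 83 animals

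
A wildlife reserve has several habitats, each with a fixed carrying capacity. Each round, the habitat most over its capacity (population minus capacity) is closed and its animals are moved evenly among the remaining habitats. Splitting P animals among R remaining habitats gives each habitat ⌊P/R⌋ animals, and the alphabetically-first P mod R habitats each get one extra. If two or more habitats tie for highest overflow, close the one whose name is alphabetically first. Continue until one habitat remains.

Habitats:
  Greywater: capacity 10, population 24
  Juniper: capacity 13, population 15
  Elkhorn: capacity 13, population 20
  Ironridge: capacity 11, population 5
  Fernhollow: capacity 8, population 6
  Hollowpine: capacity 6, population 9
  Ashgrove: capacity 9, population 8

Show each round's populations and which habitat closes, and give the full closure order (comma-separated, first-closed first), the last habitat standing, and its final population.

Closure order: Greywater, Elkhorn, Hollowpine, Juniper, Ashgrove, Fernhollow
Last habitat: Ironridge with 87 animals

Round 1: Ashgrove=8 Elkhorn=20 Fernhollow=6 Greywater=24 Hollowpine=9 Ironridge=5 Juniper=15 → close Greywater (overflow 14)
  24÷6 = 4 each, +1 to first 0
Round 2: Ashgrove=12 Elkhorn=24 Fernhollow=10 Hollowpine=13 Ironridge=9 Juniper=19 → close Elkhorn (overflow 11)
  24÷5 = 4 each, +1 to first 4
Round 3: Ashgrove=17 Fernhollow=15 Hollowpine=18 Ironridge=14 Juniper=23 → close Hollowpine (overflow 12)
  18÷4 = 4 each, +1 to first 2
Round 4: Ashgrove=22 Fernhollow=20 Ironridge=18 Juniper=27 → close Juniper (overflow 14)
  27÷3 = 9 each, +1 to first 0
Round 5: Ashgrove=31 Fernhollow=29 Ironridge=27 → close Ashgrove (overflow 22)
  31÷2 = 15 each, +1 to first 1
Round 6: Fernhollow=45 Ironridge=42 → close Fernhollow (overflow 37)
  45÷1 = 45 each, +1 to first 0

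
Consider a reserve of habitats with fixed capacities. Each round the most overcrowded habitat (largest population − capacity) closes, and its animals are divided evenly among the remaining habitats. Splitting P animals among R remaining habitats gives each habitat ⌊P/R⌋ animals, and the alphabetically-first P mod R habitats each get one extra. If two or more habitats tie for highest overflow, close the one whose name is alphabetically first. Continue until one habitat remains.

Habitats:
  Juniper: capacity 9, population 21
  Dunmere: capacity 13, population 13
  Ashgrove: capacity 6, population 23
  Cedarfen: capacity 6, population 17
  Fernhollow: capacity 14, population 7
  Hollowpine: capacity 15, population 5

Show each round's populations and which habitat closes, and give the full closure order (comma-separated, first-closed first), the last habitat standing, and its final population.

Closure order: Ashgrove, Cedarfen, Juniper, Dunmere, Fernhollow
Last habitat: Hollowpine with 86 animals

Round 1: Ashgrove=23 Cedarfen=17 Dunmere=13 Fernhollow=7 Hollowpine=5 Juniper=21 → close Ashgrove (overflow 17)
  23÷5 = 4 each, +1 to first 3
Round 2: Cedarfen=22 Dunmere=18 Fernhollow=12 Hollowpine=9 Juniper=25 → close Cedarfen (overflow 16)
  22÷4 = 5 each, +1 to first 2
Round 3: Dunmere=24 Fernhollow=18 Hollowpine=14 Juniper=30 → close Juniper (overflow 21)
  30÷3 = 10 each, +1 to first 0
Round 4: Dunmere=34 Fernhollow=28 Hollowpine=24 → close Dunmere (overflow 21)
  34÷2 = 17 each, +1 to first 0
Round 5: Fernhollow=45 Hollowpine=41 → close Fernhollow (overflow 31)
  45÷1 = 45 each, +1 to first 0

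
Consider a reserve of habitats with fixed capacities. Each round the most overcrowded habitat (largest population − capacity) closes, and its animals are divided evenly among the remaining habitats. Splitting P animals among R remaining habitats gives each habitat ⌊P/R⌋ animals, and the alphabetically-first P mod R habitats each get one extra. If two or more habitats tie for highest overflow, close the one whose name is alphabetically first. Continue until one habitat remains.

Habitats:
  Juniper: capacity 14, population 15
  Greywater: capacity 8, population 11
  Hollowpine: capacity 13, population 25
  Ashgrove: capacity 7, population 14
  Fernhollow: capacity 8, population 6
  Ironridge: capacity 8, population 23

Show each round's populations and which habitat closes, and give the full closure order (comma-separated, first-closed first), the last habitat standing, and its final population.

Closure order: Ironridge, Hollowpine, Ashgrove, Greywater, Juniper
Last habitat: Fernhollow with 94 animals

Round 1: Ashgrove=14 Fernhollow=6 Greywater=11 Hollowpine=25 Ironridge=23 Juniper=15 → close Ironridge (overflow 15)
  23÷5 = 4 each, +1 to first 3
Round 2: Ashgrove=19 Fernhollow=11 Greywater=16 Hollowpine=29 Juniper=19 → close Hollowpine (overflow 16)
  29÷4 = 7 each, +1 to first 1
Round 3: Ashgrove=27 Fernhollow=18 Greywater=23 Juniper=26 → close Ashgrove (overflow 20)
  27÷3 = 9 each, +1 to first 0
Round 4: Fernhollow=27 Greywater=32 Juniper=35 → close Greywater (overflow 24)
  32÷2 = 16 each, +1 to first 0
Round 5: Fernhollow=43 Juniper=51 → close Juniper (overflow 37)
  51÷1 = 51 each, +1 to first 0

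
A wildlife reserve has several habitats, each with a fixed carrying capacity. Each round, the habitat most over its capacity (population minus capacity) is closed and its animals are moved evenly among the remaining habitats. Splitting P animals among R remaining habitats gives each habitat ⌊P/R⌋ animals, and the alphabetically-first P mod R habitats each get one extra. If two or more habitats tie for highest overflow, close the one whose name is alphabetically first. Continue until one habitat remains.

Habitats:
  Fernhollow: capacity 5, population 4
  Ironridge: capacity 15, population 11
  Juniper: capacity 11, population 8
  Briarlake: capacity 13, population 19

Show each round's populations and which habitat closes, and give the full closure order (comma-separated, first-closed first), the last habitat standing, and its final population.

Closure order: Briarlake, Fernhollow, Ironridge
Last habitat: Juniper with 42 animals

Round 1: Briarlake=19 Fernhollow=4 Ironridge=11 Juniper=8 → close Briarlake (overflow 6)
  19÷3 = 6 each, +1 to first 1
Round 2: Fernhollow=11 Ironridge=17 Juniper=14 → close Fernhollow (overflow 6)
  11÷2 = 5 each, +1 to first 1
Round 3: Ironridge=23 Juniper=19 → close Ironridge (overflow 8)
  23÷1 = 23 each, +1 to first 0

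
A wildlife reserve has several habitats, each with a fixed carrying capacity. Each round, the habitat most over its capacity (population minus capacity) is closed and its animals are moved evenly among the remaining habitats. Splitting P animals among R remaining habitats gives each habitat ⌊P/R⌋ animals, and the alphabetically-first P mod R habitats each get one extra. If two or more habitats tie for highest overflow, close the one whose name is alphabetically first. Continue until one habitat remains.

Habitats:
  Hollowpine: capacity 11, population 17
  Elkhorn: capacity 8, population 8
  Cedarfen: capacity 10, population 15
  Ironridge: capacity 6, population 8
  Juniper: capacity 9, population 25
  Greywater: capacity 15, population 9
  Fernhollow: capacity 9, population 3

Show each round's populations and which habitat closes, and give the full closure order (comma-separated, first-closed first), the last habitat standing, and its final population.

Round 1: Cedarfen=15 Elkhorn=8 Fernhollow=3 Greywater=9 Hollowpine=17 Ironridge=8 Juniper=25 → close Juniper (overflow 16)
  25÷6 = 4 each, +1 to first 1
Round 2: Cedarfen=20 Elkhorn=12 Fernhollow=7 Greywater=13 Hollowpine=21 Ironridge=12 → close Cedarfen (overflow 10)
  20÷5 = 4 each, +1 to first 0
Round 3: Elkhorn=16 Fernhollow=11 Greywater=17 Hollowpine=25 Ironridge=16 → close Hollowpine (overflow 14)
  25÷4 = 6 each, +1 to first 1
Round 4: Elkhorn=23 Fernhollow=17 Greywater=23 Ironridge=22 → close Ironridge (overflow 16)
  22÷3 = 7 each, +1 to first 1
Round 5: Elkhorn=31 Fernhollow=24 Greywater=30 → close Elkhorn (overflow 23)
  31÷2 = 15 each, +1 to first 1
Round 6: Fernhollow=40 Greywater=45 → close Fernhollow (overflow 31)
  40÷1 = 40 each, +1 to first 0

Closure order: Juniper, Cedarfen, Hollowpine, Ironridge, Elkhorn, Fernhollow
Last habitat: Greywater with 85 animals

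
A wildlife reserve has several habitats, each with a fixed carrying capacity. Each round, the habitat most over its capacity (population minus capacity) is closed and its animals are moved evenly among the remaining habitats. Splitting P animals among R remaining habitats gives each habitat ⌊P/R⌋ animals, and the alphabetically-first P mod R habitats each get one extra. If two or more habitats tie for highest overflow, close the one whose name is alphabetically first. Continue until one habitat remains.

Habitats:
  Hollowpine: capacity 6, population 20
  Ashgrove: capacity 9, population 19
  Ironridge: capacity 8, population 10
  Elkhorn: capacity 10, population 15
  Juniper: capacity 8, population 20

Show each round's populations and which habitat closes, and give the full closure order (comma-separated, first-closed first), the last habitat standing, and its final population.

Closure order: Hollowpine, Juniper, Ashgrove, Elkhorn
Last habitat: Ironridge with 84 animals

Round 1: Ashgrove=19 Elkhorn=15 Hollowpine=20 Ironridge=10 Juniper=20 → close Hollowpine (overflow 14)
  20÷4 = 5 each, +1 to first 0
Round 2: Ashgrove=24 Elkhorn=20 Ironridge=15 Juniper=25 → close Juniper (overflow 17)
  25÷3 = 8 each, +1 to first 1
Round 3: Ashgrove=33 Elkhorn=28 Ironridge=23 → close Ashgrove (overflow 24)
  33÷2 = 16 each, +1 to first 1
Round 4: Elkhorn=45 Ironridge=39 → close Elkhorn (overflow 35)
  45÷1 = 45 each, +1 to first 0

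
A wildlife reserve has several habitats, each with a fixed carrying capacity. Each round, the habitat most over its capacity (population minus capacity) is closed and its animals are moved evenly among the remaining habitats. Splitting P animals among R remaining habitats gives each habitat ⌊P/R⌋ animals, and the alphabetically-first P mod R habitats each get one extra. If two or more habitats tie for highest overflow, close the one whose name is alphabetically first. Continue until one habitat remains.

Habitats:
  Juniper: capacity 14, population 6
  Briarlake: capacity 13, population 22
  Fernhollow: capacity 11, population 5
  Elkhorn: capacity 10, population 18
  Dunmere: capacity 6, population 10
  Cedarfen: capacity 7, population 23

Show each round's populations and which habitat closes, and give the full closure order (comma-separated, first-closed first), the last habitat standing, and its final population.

Closure order: Cedarfen, Briarlake, Elkhorn, Dunmere, Fernhollow
Last habitat: Juniper with 84 animals

Round 1: Briarlake=22 Cedarfen=23 Dunmere=10 Elkhorn=18 Fernhollow=5 Juniper=6 → close Cedarfen (overflow 16)
  23÷5 = 4 each, +1 to first 3
Round 2: Briarlake=27 Dunmere=15 Elkhorn=23 Fernhollow=9 Juniper=10 → close Briarlake (overflow 14)
  27÷4 = 6 each, +1 to first 3
Round 3: Dunmere=22 Elkhorn=30 Fernhollow=16 Juniper=16 → close Elkhorn (overflow 20)
  30÷3 = 10 each, +1 to first 0
Round 4: Dunmere=32 Fernhollow=26 Juniper=26 → close Dunmere (overflow 26)
  32÷2 = 16 each, +1 to first 0
Round 5: Fernhollow=42 Juniper=42 → close Fernhollow (overflow 31)
  42÷1 = 42 each, +1 to first 0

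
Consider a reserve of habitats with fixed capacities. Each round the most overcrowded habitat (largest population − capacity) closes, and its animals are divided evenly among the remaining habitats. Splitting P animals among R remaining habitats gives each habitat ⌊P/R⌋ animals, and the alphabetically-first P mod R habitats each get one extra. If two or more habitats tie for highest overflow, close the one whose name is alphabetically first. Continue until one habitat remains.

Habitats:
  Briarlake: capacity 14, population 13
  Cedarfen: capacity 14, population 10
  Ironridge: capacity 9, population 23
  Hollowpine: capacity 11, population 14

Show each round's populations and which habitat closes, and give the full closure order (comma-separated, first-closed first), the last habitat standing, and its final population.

Closure order: Ironridge, Hollowpine, Briarlake
Last habitat: Cedarfen with 60 animals

Round 1: Briarlake=13 Cedarfen=10 Hollowpine=14 Ironridge=23 → close Ironridge (overflow 14)
  23÷3 = 7 each, +1 to first 2
Round 2: Briarlake=21 Cedarfen=18 Hollowpine=21 → close Hollowpine (overflow 10)
  21÷2 = 10 each, +1 to first 1
Round 3: Briarlake=32 Cedarfen=28 → close Briarlake (overflow 18)
  32÷1 = 32 each, +1 to first 0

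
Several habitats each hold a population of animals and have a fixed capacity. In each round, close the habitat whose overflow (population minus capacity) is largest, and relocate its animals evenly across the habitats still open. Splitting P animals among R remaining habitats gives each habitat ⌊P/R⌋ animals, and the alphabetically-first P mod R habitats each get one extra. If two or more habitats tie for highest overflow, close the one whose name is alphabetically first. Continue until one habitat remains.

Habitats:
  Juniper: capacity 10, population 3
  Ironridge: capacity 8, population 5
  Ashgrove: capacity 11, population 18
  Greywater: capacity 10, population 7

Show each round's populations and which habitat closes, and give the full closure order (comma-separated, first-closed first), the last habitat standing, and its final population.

Round 1: Ashgrove=18 Greywater=7 Ironridge=5 Juniper=3 → close Ashgrove (overflow 7)
  18÷3 = 6 each, +1 to first 0
Round 2: Greywater=13 Ironridge=11 Juniper=9 → close Greywater (overflow 3)
  13÷2 = 6 each, +1 to first 1
Round 3: Ironridge=18 Juniper=15 → close Ironridge (overflow 10)
  18÷1 = 18 each, +1 to first 0

Closure order: Ashgrove, Greywater, Ironridge
Last habitat: Juniper with 33 animals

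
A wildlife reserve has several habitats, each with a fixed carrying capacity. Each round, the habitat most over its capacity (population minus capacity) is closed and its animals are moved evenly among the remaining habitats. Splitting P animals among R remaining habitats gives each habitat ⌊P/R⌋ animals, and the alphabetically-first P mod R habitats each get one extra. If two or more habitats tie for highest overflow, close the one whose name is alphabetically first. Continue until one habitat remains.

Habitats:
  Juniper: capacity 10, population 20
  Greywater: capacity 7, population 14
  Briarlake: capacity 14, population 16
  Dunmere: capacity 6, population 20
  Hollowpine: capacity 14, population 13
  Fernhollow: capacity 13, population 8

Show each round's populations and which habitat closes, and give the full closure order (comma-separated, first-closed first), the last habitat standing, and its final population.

Round 1: Briarlake=16 Dunmere=20 Fernhollow=8 Greywater=14 Hollowpine=13 Juniper=20 → close Dunmere (overflow 14)
  20÷5 = 4 each, +1 to first 0
Round 2: Briarlake=20 Fernhollow=12 Greywater=18 Hollowpine=17 Juniper=24 → close Juniper (overflow 14)
  24÷4 = 6 each, +1 to first 0
Round 3: Briarlake=26 Fernhollow=18 Greywater=24 Hollowpine=23 → close Greywater (overflow 17)
  24÷3 = 8 each, +1 to first 0
Round 4: Briarlake=34 Fernhollow=26 Hollowpine=31 → close Briarlake (overflow 20)
  34÷2 = 17 each, +1 to first 0
Round 5: Fernhollow=43 Hollowpine=48 → close Hollowpine (overflow 34)
  48÷1 = 48 each, +1 to first 0

Closure order: Dunmere, Juniper, Greywater, Briarlake, Hollowpine
Last habitat: Fernhollow with 91 animals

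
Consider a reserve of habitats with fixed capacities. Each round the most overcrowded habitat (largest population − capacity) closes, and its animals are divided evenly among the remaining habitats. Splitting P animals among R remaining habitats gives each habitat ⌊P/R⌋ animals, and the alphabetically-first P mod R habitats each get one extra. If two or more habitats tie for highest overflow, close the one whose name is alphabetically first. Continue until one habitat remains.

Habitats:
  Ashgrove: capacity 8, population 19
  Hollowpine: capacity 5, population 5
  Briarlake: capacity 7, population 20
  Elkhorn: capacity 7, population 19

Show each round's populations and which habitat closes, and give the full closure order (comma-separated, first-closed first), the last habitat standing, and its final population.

Round 1: Ashgrove=19 Briarlake=20 Elkhorn=19 Hollowpine=5 → close Briarlake (overflow 13)
  20÷3 = 6 each, +1 to first 2
Round 2: Ashgrove=26 Elkhorn=26 Hollowpine=11 → close Elkhorn (overflow 19)
  26÷2 = 13 each, +1 to first 0
Round 3: Ashgrove=39 Hollowpine=24 → close Ashgrove (overflow 31)
  39÷1 = 39 each, +1 to first 0

Closure order: Briarlake, Elkhorn, Ashgrove
Last habitat: Hollowpine with 63 animals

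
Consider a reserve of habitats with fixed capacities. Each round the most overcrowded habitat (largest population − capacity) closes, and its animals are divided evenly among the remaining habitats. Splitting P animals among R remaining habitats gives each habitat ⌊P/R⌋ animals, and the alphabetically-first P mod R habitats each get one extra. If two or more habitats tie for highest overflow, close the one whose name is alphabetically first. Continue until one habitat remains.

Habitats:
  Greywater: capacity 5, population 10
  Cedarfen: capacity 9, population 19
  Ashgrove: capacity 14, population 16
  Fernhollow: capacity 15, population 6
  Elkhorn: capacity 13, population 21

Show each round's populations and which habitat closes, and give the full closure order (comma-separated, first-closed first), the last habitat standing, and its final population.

Round 1: Ashgrove=16 Cedarfen=19 Elkhorn=21 Fernhollow=6 Greywater=10 → close Cedarfen (overflow 10)
  19÷4 = 4 each, +1 to first 3
Round 2: Ashgrove=21 Elkhorn=26 Fernhollow=11 Greywater=14 → close Elkhorn (overflow 13)
  26÷3 = 8 each, +1 to first 2
Round 3: Ashgrove=30 Fernhollow=20 Greywater=22 → close Greywater (overflow 17)
  22÷2 = 11 each, +1 to first 0
Round 4: Ashgrove=41 Fernhollow=31 → close Ashgrove (overflow 27)
  41÷1 = 41 each, +1 to first 0

Closure order: Cedarfen, Elkhorn, Greywater, Ashgrove
Last habitat: Fernhollow with 72 animals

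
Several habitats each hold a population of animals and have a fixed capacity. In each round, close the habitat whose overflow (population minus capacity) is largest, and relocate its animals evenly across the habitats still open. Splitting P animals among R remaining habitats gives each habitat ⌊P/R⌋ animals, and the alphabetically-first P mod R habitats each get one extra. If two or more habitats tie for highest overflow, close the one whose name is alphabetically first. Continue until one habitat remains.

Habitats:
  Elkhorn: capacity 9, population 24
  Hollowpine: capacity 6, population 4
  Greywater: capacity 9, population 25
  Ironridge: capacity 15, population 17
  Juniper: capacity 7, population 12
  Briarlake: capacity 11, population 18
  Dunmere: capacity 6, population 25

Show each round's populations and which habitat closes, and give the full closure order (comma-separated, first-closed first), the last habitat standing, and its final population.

Closure order: Dunmere, Greywater, Elkhorn, Briarlake, Juniper, Ironridge
Last habitat: Hollowpine with 125 animals

Round 1: Briarlake=18 Dunmere=25 Elkhorn=24 Greywater=25 Hollowpine=4 Ironridge=17 Juniper=12 → close Dunmere (overflow 19)
  25÷6 = 4 each, +1 to first 1
Round 2: Briarlake=23 Elkhorn=28 Greywater=29 Hollowpine=8 Ironridge=21 Juniper=16 → close Greywater (overflow 20)
  29÷5 = 5 each, +1 to first 4
Round 3: Briarlake=29 Elkhorn=34 Hollowpine=14 Ironridge=27 Juniper=21 → close Elkhorn (overflow 25)
  34÷4 = 8 each, +1 to first 2
Round 4: Briarlake=38 Hollowpine=23 Ironridge=35 Juniper=29 → close Briarlake (overflow 27)
  38÷3 = 12 each, +1 to first 2
Round 5: Hollowpine=36 Ironridge=48 Juniper=41 → close Juniper (overflow 34)
  41÷2 = 20 each, +1 to first 1
Round 6: Hollowpine=57 Ironridge=68 → close Ironridge (overflow 53)
  68÷1 = 68 each, +1 to first 0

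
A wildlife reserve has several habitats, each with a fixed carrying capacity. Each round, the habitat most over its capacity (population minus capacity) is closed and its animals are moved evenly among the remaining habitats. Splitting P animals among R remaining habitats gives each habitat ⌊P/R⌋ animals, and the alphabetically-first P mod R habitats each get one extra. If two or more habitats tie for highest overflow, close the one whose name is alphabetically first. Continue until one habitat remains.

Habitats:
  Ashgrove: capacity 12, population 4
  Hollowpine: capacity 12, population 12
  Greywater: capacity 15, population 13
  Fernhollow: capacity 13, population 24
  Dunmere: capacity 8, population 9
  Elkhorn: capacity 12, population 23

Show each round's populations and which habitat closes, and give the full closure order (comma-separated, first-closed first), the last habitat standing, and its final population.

Closure order: Elkhorn, Fernhollow, Dunmere, Hollowpine, Greywater
Last habitat: Ashgrove with 85 animals

Round 1: Ashgrove=4 Dunmere=9 Elkhorn=23 Fernhollow=24 Greywater=13 Hollowpine=12 → close Elkhorn (overflow 11)
  23÷5 = 4 each, +1 to first 3
Round 2: Ashgrove=9 Dunmere=14 Fernhollow=29 Greywater=17 Hollowpine=16 → close Fernhollow (overflow 16)
  29÷4 = 7 each, +1 to first 1
Round 3: Ashgrove=17 Dunmere=21 Greywater=24 Hollowpine=23 → close Dunmere (overflow 13)
  21÷3 = 7 each, +1 to first 0
Round 4: Ashgrove=24 Greywater=31 Hollowpine=30 → close Hollowpine (overflow 18)
  30÷2 = 15 each, +1 to first 0
Round 5: Ashgrove=39 Greywater=46 → close Greywater (overflow 31)
  46÷1 = 46 each, +1 to first 0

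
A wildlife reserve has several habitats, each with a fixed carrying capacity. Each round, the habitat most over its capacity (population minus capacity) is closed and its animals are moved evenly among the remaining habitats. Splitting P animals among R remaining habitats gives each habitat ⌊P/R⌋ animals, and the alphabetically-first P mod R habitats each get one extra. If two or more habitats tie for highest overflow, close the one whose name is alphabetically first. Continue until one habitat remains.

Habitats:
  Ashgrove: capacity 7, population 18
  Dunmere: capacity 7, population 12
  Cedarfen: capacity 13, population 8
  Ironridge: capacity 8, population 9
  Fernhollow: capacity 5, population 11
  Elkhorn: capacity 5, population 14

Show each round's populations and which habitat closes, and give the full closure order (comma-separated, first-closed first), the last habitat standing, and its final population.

Round 1: Ashgrove=18 Cedarfen=8 Dunmere=12 Elkhorn=14 Fernhollow=11 Ironridge=9 → close Ashgrove (overflow 11)
  18÷5 = 3 each, +1 to first 3
Round 2: Cedarfen=12 Dunmere=16 Elkhorn=18 Fernhollow=14 Ironridge=12 → close Elkhorn (overflow 13)
  18÷4 = 4 each, +1 to first 2
Round 3: Cedarfen=17 Dunmere=21 Fernhollow=18 Ironridge=16 → close Dunmere (overflow 14)
  21÷3 = 7 each, +1 to first 0
Round 4: Cedarfen=24 Fernhollow=25 Ironridge=23 → close Fernhollow (overflow 20)
  25÷2 = 12 each, +1 to first 1
Round 5: Cedarfen=37 Ironridge=35 → close Ironridge (overflow 27)
  35÷1 = 35 each, +1 to first 0

Closure order: Ashgrove, Elkhorn, Dunmere, Fernhollow, Ironridge
Last habitat: Cedarfen with 72 animals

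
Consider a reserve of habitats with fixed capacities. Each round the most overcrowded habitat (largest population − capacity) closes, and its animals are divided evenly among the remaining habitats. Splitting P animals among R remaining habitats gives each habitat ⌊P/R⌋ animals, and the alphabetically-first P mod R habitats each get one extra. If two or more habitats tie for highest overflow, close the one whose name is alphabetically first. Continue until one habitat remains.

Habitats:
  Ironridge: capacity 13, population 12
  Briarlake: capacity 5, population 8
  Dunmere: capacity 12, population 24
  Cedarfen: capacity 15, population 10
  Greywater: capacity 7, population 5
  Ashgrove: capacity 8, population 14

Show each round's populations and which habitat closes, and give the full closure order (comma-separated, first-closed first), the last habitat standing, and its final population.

Round 1: Ashgrove=14 Briarlake=8 Cedarfen=10 Dunmere=24 Greywater=5 Ironridge=12 → close Dunmere (overflow 12)
  24÷5 = 4 each, +1 to first 4
Round 2: Ashgrove=19 Briarlake=13 Cedarfen=15 Greywater=10 Ironridge=16 → close Ashgrove (overflow 11)
  19÷4 = 4 each, +1 to first 3
Round 3: Briarlake=18 Cedarfen=20 Greywater=15 Ironridge=20 → close Briarlake (overflow 13)
  18÷3 = 6 each, +1 to first 0
Round 4: Cedarfen=26 Greywater=21 Ironridge=26 → close Greywater (overflow 14)
  21÷2 = 10 each, +1 to first 1
Round 5: Cedarfen=37 Ironridge=36 → close Ironridge (overflow 23)
  36÷1 = 36 each, +1 to first 0

Closure order: Dunmere, Ashgrove, Briarlake, Greywater, Ironridge
Last habitat: Cedarfen with 73 animals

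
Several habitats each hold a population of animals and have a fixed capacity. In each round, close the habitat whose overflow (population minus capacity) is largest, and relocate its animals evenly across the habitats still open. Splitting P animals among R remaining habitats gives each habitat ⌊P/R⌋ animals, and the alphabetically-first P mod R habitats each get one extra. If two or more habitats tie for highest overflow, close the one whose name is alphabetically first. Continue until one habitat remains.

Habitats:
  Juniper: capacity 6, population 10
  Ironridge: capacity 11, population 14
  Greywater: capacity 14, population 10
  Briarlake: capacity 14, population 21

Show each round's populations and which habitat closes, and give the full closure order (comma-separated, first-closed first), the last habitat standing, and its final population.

Round 1: Briarlake=21 Greywater=10 Ironridge=14 Juniper=10 → close Briarlake (overflow 7)
  21÷3 = 7 each, +1 to first 0
Round 2: Greywater=17 Ironridge=21 Juniper=17 → close Juniper (overflow 11)
  17÷2 = 8 each, +1 to first 1
Round 3: Greywater=26 Ironridge=29 → close Ironridge (overflow 18)
  29÷1 = 29 each, +1 to first 0

Closure order: Briarlake, Juniper, Ironridge
Last habitat: Greywater with 55 animals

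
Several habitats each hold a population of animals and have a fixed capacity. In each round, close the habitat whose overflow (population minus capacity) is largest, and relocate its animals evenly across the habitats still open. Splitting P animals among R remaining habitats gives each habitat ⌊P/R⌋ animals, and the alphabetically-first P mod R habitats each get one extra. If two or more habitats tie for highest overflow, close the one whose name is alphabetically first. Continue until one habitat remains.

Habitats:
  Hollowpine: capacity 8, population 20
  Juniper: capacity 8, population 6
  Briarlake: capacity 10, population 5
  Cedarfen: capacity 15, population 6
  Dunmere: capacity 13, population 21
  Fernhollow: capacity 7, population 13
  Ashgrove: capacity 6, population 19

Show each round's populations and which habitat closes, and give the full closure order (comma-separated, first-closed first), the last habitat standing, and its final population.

Closure order: Ashgrove, Hollowpine, Dunmere, Fernhollow, Briarlake, Juniper
Last habitat: Cedarfen with 90 animals

Round 1: Ashgrove=19 Briarlake=5 Cedarfen=6 Dunmere=21 Fernhollow=13 Hollowpine=20 Juniper=6 → close Ashgrove (overflow 13)
  19÷6 = 3 each, +1 to first 1
Round 2: Briarlake=9 Cedarfen=9 Dunmere=24 Fernhollow=16 Hollowpine=23 Juniper=9 → close Hollowpine (overflow 15)
  23÷5 = 4 each, +1 to first 3
Round 3: Briarlake=14 Cedarfen=14 Dunmere=29 Fernhollow=20 Juniper=13 → close Dunmere (overflow 16)
  29÷4 = 7 each, +1 to first 1
Round 4: Briarlake=22 Cedarfen=21 Fernhollow=27 Juniper=20 → close Fernhollow (overflow 20)
  27÷3 = 9 each, +1 to first 0
Round 5: Briarlake=31 Cedarfen=30 Juniper=29 → close Briarlake (overflow 21)
  31÷2 = 15 each, +1 to first 1
Round 6: Cedarfen=46 Juniper=44 → close Juniper (overflow 36)
  44÷1 = 44 each, +1 to first 0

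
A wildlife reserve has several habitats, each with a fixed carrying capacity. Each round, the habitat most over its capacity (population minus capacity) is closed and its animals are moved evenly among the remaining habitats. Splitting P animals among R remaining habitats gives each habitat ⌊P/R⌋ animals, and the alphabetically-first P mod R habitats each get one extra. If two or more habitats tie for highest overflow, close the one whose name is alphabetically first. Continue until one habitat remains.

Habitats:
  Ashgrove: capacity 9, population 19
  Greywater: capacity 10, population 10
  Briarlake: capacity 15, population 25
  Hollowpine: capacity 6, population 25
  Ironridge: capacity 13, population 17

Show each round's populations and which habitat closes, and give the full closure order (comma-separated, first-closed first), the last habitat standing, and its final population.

Round 1: Ashgrove=19 Briarlake=25 Greywater=10 Hollowpine=25 Ironridge=17 → close Hollowpine (overflow 19)
  25÷4 = 6 each, +1 to first 1
Round 2: Ashgrove=26 Briarlake=31 Greywater=16 Ironridge=23 → close Ashgrove (overflow 17)
  26÷3 = 8 each, +1 to first 2
Round 3: Briarlake=40 Greywater=25 Ironridge=31 → close Briarlake (overflow 25)
  40÷2 = 20 each, +1 to first 0
Round 4: Greywater=45 Ironridge=51 → close Ironridge (overflow 38)
  51÷1 = 51 each, +1 to first 0

Closure order: Hollowpine, Ashgrove, Briarlake, Ironridge
Last habitat: Greywater with 96 animals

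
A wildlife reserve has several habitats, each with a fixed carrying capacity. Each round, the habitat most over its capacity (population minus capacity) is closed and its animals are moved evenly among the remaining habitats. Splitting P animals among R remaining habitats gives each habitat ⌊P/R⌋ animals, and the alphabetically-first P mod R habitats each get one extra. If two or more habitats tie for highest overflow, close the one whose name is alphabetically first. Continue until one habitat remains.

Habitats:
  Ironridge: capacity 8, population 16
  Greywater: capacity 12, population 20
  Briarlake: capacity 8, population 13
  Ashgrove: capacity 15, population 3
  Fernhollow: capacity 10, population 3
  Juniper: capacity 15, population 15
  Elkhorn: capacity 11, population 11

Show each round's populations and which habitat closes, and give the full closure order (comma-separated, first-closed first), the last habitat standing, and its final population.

Round 1: Ashgrove=3 Briarlake=13 Elkhorn=11 Fernhollow=3 Greywater=20 Ironridge=16 Juniper=15 → close Greywater (overflow 8)
  20÷6 = 3 each, +1 to first 2
Round 2: Ashgrove=7 Briarlake=17 Elkhorn=14 Fernhollow=6 Ironridge=19 Juniper=18 → close Ironridge (overflow 11)
  19÷5 = 3 each, +1 to first 4
Round 3: Ashgrove=11 Briarlake=21 Elkhorn=18 Fernhollow=10 Juniper=21 → close Briarlake (overflow 13)
  21÷4 = 5 each, +1 to first 1
Round 4: Ashgrove=17 Elkhorn=23 Fernhollow=15 Juniper=26 → close Elkhorn (overflow 12)
  23÷3 = 7 each, +1 to first 2
Round 5: Ashgrove=25 Fernhollow=23 Juniper=33 → close Juniper (overflow 18)
  33÷2 = 16 each, +1 to first 1
Round 6: Ashgrove=42 Fernhollow=39 → close Fernhollow (overflow 29)
  39÷1 = 39 each, +1 to first 0

Closure order: Greywater, Ironridge, Briarlake, Elkhorn, Juniper, Fernhollow
Last habitat: Ashgrove with 81 animals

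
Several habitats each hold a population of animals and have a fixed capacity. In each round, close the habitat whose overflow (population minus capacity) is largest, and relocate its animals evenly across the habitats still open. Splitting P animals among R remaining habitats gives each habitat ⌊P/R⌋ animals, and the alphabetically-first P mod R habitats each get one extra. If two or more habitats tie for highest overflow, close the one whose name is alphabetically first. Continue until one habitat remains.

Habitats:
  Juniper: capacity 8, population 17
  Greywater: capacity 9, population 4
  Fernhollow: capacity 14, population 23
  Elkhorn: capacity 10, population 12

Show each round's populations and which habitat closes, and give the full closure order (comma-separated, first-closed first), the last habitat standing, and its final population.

Closure order: Fernhollow, Juniper, Elkhorn
Last habitat: Greywater with 56 animals

Round 1: Elkhorn=12 Fernhollow=23 Greywater=4 Juniper=17 → close Fernhollow (overflow 9)
  23÷3 = 7 each, +1 to first 2
Round 2: Elkhorn=20 Greywater=12 Juniper=24 → close Juniper (overflow 16)
  24÷2 = 12 each, +1 to first 0
Round 3: Elkhorn=32 Greywater=24 → close Elkhorn (overflow 22)
  32÷1 = 32 each, +1 to first 0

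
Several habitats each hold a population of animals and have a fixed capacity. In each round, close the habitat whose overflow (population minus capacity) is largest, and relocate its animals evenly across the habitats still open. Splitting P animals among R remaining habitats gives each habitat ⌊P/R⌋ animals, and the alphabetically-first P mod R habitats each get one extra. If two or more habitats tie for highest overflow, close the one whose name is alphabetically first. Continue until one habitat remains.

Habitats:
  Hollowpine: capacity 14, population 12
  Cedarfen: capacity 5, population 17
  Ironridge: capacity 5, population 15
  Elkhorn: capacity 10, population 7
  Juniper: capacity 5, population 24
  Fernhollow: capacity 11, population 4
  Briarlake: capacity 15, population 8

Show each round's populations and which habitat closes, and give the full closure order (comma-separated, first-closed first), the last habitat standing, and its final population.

Closure order: Juniper, Cedarfen, Ironridge, Elkhorn, Hollowpine, Briarlake
Last habitat: Fernhollow with 87 animals

Round 1: Briarlake=8 Cedarfen=17 Elkhorn=7 Fernhollow=4 Hollowpine=12 Ironridge=15 Juniper=24 → close Juniper (overflow 19)
  24÷6 = 4 each, +1 to first 0
Round 2: Briarlake=12 Cedarfen=21 Elkhorn=11 Fernhollow=8 Hollowpine=16 Ironridge=19 → close Cedarfen (overflow 16)
  21÷5 = 4 each, +1 to first 1
Round 3: Briarlake=17 Elkhorn=15 Fernhollow=12 Hollowpine=20 Ironridge=23 → close Ironridge (overflow 18)
  23÷4 = 5 each, +1 to first 3
Round 4: Briarlake=23 Elkhorn=21 Fernhollow=18 Hollowpine=25 → close Elkhorn (overflow 11)
  21÷3 = 7 each, +1 to first 0
Round 5: Briarlake=30 Fernhollow=25 Hollowpine=32 → close Hollowpine (overflow 18)
  32÷2 = 16 each, +1 to first 0
Round 6: Briarlake=46 Fernhollow=41 → close Briarlake (overflow 31)
  46÷1 = 46 each, +1 to first 0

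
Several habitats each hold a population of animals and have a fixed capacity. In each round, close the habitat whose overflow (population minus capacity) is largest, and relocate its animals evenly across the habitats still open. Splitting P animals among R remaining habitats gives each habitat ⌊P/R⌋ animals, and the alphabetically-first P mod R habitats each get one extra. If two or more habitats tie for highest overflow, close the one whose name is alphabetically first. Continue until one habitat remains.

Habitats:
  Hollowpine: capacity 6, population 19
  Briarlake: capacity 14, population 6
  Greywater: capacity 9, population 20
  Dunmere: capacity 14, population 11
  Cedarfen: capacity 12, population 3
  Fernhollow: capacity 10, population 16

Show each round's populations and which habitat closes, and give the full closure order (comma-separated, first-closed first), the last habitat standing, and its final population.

Round 1: Briarlake=6 Cedarfen=3 Dunmere=11 Fernhollow=16 Greywater=20 Hollowpine=19 → close Hollowpine (overflow 13)
  19÷5 = 3 each, +1 to first 4
Round 2: Briarlake=10 Cedarfen=7 Dunmere=15 Fernhollow=20 Greywater=23 → close Greywater (overflow 14)
  23÷4 = 5 each, +1 to first 3
Round 3: Briarlake=16 Cedarfen=13 Dunmere=21 Fernhollow=25 → close Fernhollow (overflow 15)
  25÷3 = 8 each, +1 to first 1
Round 4: Briarlake=25 Cedarfen=21 Dunmere=29 → close Dunmere (overflow 15)
  29÷2 = 14 each, +1 to first 1
Round 5: Briarlake=40 Cedarfen=35 → close Briarlake (overflow 26)
  40÷1 = 40 each, +1 to first 0

Closure order: Hollowpine, Greywater, Fernhollow, Dunmere, Briarlake
Last habitat: Cedarfen with 75 animals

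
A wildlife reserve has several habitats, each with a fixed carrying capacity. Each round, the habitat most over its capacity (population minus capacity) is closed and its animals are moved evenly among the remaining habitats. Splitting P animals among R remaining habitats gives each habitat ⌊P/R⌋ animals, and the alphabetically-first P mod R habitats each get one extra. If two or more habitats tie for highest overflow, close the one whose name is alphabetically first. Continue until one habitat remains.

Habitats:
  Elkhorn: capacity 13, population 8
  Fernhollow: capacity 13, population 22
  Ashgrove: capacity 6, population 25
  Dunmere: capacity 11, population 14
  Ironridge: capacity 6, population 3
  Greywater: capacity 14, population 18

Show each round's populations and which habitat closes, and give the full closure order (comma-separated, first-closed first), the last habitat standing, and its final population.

Closure order: Ashgrove, Fernhollow, Greywater, Dunmere, Ironridge
Last habitat: Elkhorn with 90 animals

Round 1: Ashgrove=25 Dunmere=14 Elkhorn=8 Fernhollow=22 Greywater=18 Ironridge=3 → close Ashgrove (overflow 19)
  25÷5 = 5 each, +1 to first 0
Round 2: Dunmere=19 Elkhorn=13 Fernhollow=27 Greywater=23 Ironridge=8 → close Fernhollow (overflow 14)
  27÷4 = 6 each, +1 to first 3
Round 3: Dunmere=26 Elkhorn=20 Greywater=30 Ironridge=14 → close Greywater (overflow 16)
  30÷3 = 10 each, +1 to first 0
Round 4: Dunmere=36 Elkhorn=30 Ironridge=24 → close Dunmere (overflow 25)
  36÷2 = 18 each, +1 to first 0
Round 5: Elkhorn=48 Ironridge=42 → close Ironridge (overflow 36)
  42÷1 = 42 each, +1 to first 0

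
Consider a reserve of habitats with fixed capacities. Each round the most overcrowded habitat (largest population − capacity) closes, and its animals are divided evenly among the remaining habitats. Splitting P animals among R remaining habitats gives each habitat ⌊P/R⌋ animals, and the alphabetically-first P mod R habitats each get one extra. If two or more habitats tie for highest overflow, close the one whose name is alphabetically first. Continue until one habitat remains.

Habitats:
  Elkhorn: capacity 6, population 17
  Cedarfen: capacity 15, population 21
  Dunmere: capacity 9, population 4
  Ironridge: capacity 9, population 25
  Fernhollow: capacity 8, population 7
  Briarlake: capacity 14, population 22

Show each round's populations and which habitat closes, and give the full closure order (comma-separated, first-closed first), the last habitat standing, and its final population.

Closure order: Ironridge, Elkhorn, Briarlake, Cedarfen, Fernhollow
Last habitat: Dunmere with 96 animals

Round 1: Briarlake=22 Cedarfen=21 Dunmere=4 Elkhorn=17 Fernhollow=7 Ironridge=25 → close Ironridge (overflow 16)
  25÷5 = 5 each, +1 to first 0
Round 2: Briarlake=27 Cedarfen=26 Dunmere=9 Elkhorn=22 Fernhollow=12 → close Elkhorn (overflow 16)
  22÷4 = 5 each, +1 to first 2
Round 3: Briarlake=33 Cedarfen=32 Dunmere=14 Fernhollow=17 → close Briarlake (overflow 19)
  33÷3 = 11 each, +1 to first 0
Round 4: Cedarfen=43 Dunmere=25 Fernhollow=28 → close Cedarfen (overflow 28)
  43÷2 = 21 each, +1 to first 1
Round 5: Dunmere=47 Fernhollow=49 → close Fernhollow (overflow 41)
  49÷1 = 49 each, +1 to first 0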